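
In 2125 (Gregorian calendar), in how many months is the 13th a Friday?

Check the 13th of each month of 2125: Jan 13: Sat, Feb 13: Tue, Mar 13: Tue, Apr 13: Fri, May 13: Sun, Jun 13: Wed, Jul 13: Fri, Aug 13: Mon, Sep 13: Thu, Oct 13: Sat, Nov 13: Tue, Dec 13: Thu.
Friday occurs in April, July — 2 months.

2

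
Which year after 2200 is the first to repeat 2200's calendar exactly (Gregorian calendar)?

2206

Two years share a calendar iff Jan 1 falls on the same weekday and both are leap or both are common. 2200: Jan 1 is Wednesday, common year.
2201: Jan 1 Thursday, common
2202: Jan 1 Friday, common
2203: Jan 1 Saturday, common
2204: Jan 1 Sunday, leap
2205: Jan 1 Tuesday, common
2206: Jan 1 Wednesday, common
2206 matches on both conditions.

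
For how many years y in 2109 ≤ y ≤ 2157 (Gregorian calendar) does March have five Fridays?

March has 31 days; it has five Fridays when Friday falls among the first (month-length − 28) days — i.e. when March 1 is one of Friday/Thursday/Wednesday.
March 1 by year: 2109:Fri✓ 2110:Sat 2111:Sun 2112:Tue 2113:Wed✓ 2114:Thu✓ 2115:Fri✓ 2116:Sun 2117:Mon 2118:Tue 2119:Wed✓ 2120:Fri✓ 2121:Sat 2122:Sun 2123:Mon …(19 more)… 2143:Fri✓ 2144:Sun 2145:Mon 2146:Tue 2147:Wed✓ 2148:Fri✓ 2149:Sat 2150:Sun 2151:Mon 2152:Wed✓ 2153:Thu✓ 2154:Fri✓ 2155:Sat 2156:Mon 2157:Tue
Years with five Fridays: 2109, 2113, 2114, 2115, 2119, 2120, 2124, 2125, 2126, 2130, 2131, 2136, 2137, 2141, 2142, 2143, 2147, 2148, 2152, 2153, 2154 → 21.

21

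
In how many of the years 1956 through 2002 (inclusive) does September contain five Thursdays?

September has 30 days; it has five Thursdays when Thursday falls among the first (month-length − 28) days — i.e. when September 1 is one of Thursday/Wednesday.
September 1 by year: 1956:Sat 1957:Sun 1958:Mon 1959:Tue 1960:Thu✓ 1961:Fri 1962:Sat 1963:Sun 1964:Tue 1965:Wed✓ 1966:Thu✓ 1967:Fri 1968:Sun 1969:Mon 1970:Tue …(17 more)… 1988:Thu✓ 1989:Fri 1990:Sat 1991:Sun 1992:Tue 1993:Wed✓ 1994:Thu✓ 1995:Fri 1996:Sun 1997:Mon 1998:Tue 1999:Wed✓ 2000:Fri 2001:Sat 2002:Sun
Years with five Thursdays: 1960, 1965, 1966, 1971, 1976, 1977, 1982, 1983, 1988, 1993, 1994, 1999 → 12.

12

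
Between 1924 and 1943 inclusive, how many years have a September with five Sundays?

September has 30 days; it has five Sundays when Sunday falls among the first (month-length − 28) days — i.e. when September 1 is one of Sunday/Saturday.
September 1 by year: 1924:Mon 1925:Tue 1926:Wed 1927:Thu 1928:Sat✓ 1929:Sun✓ 1930:Mon 1931:Tue 1932:Thu 1933:Fri 1934:Sat✓ 1935:Sun✓ 1936:Tue 1937:Wed 1938:Thu 1939:Fri 1940:Sun✓ 1941:Mon 1942:Tue 1943:Wed
Years with five Sundays: 1928, 1929, 1934, 1935, 1940 → 5.

5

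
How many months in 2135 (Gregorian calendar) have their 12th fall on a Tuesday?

2

Check the 12th of each month of 2135: Jan 12: Wed, Feb 12: Sat, Mar 12: Sat, Apr 12: Tue, May 12: Thu, Jun 12: Sun, Jul 12: Tue, Aug 12: Fri, Sep 12: Mon, Oct 12: Wed, Nov 12: Sat, Dec 12: Mon.
Tuesday occurs in April, July — 2 months.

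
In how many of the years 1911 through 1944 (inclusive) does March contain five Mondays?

March has 31 days; it has five Mondays when Monday falls among the first (month-length − 28) days — i.e. when March 1 is one of Monday/Sunday/Saturday.
March 1 by year: 1911:Wed 1912:Fri 1913:Sat✓ 1914:Sun✓ 1915:Mon✓ 1916:Wed 1917:Thu 1918:Fri 1919:Sat✓ 1920:Mon✓ 1921:Tue 1922:Wed 1923:Thu 1924:Sat✓ 1925:Sun✓ …(4 more)… 1930:Sat✓ 1931:Sun✓ 1932:Tue 1933:Wed 1934:Thu 1935:Fri 1936:Sun✓ 1937:Mon✓ 1938:Tue 1939:Wed 1940:Fri 1941:Sat✓ 1942:Sun✓ 1943:Mon✓ 1944:Wed
Years with five Mondays: 1913, 1914, 1915, 1919, 1920, 1924, 1925, 1926, 1930, 1931, 1936, 1937, 1941, 1942, 1943 → 15.

15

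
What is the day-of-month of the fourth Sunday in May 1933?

May 1, 1933 is a Monday, so the first Sunday is the 7th.
The fourth Sunday is 7 + 21 = 28.

28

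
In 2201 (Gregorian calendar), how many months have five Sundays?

4

A month of length L has five Sundays iff its first Sunday is on day ≤ L−28 (so day 1–3 in a 31-day month, 1–2 in a 30-day month, day 1 in a leap February).
Checking each month of 2201: Jan starts Thu (31d); Feb starts Sun (28d); Mar starts Sun (31d) ✓; Apr starts Wed (30d); May starts Fri (31d) ✓; Jun starts Mon (30d); Jul starts Wed (31d); Aug starts Sat (31d) ✓; Sep starts Tue (30d); Oct starts Thu (31d); Nov starts Sun (30d) ✓; Dec starts Tue (31d).
Five-Sunday months: March, May, August, November → 4.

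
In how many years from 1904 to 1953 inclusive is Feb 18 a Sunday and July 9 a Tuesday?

2

Check each year's weekday for Feb 18 and July 9:
  1904: Thu/Sat  1905: Sat/Sun  1906: Sun/Mon  1907: Mon/Tue  1908: Tue/Thu  1909: Thu/Fri  1910: Fri/Sat  1911: Sat/Sun  1912: Sun/Tue ✓  1913: Tue/Wed  1914: Wed/Thu  1915: Thu/Fri  1916: Fri/Sun  1917: Sun/Mon  …(22 more)…  1940: Sun/Tue ✓  1941: Tue/Wed  1942: Wed/Thu  1943: Thu/Fri  1944: Fri/Sun  1945: Sun/Mon  1946: Mon/Tue  1947: Tue/Wed  1948: Wed/Fri  1949: Fri/Sat  1950: Sat/Sun  1951: Sun/Mon  1952: Mon/Wed  1953: Wed/Thu
Both conditions hold in: 1912, 1940 — 2.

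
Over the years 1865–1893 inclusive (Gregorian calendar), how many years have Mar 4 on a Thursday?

4

Track Mar 4's weekday year by year (advancing +1, or +2 across a Feb 29):
  1865: Sat  1866: Sun (+1)  1867: Mon (+1)  1868: Wed (+2)  1869: Thu (+1) ✓
  1870: Fri (+1)  1871: Sat (+1)  1872: Mon (+2)  1873: Tue (+1)  1874: Wed (+1)
  1875: Thu (+1) ✓  1876: Sat (+2)  1877: Sun (+1)  1878: Mon (+1)  1879: Tue (+1)
  1880: Thu (+2) ✓  1881: Fri (+1)  1882: Sat (+1)  1883: Sun (+1)  1884: Tue (+2)
  1885: Wed (+1)  1886: Thu (+1) ✓  1887: Fri (+1)  1888: Sun (+2)  1889: Mon (+1)
  1890: Tue (+1)  1891: Wed (+1)  1892: Fri (+2)  1893: Sat (+1)
Thursday years: 1869, 1875, 1880, 1886 — 4 in total.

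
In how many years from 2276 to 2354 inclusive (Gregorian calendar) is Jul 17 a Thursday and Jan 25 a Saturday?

8

Check each year's weekday for Jul 17 and Jan 25:
  2276: Mon/Tue  2277: Tue/Thu  2278: Wed/Fri  2279: Thu/Sat ✓  2280: Sat/Sun  2281: Sun/Tue  2282: Mon/Wed  2283: Tue/Thu  2284: Thu/Fri  2285: Fri/Sun  2286: Sat/Mon  2287: Sun/Tue  2288: Tue/Wed  2289: Wed/Fri  …(51 more)…  2341: Thu/Sat ✓  2342: Fri/Sun  2343: Sat/Mon  2344: Mon/Tue  2345: Tue/Thu  2346: Wed/Fri  2347: Thu/Sat ✓  2348: Sat/Sun  2349: Sun/Tue  2350: Mon/Wed  2351: Tue/Thu  2352: Thu/Fri  2353: Fri/Sun  2354: Sat/Mon
Both conditions hold in: 2279, 2290, 2302, 2313, 2319, 2330, 2341, 2347 — 8.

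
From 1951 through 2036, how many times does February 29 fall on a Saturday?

3

Leap years in 1951–2036: 22 of them.
Feb 29 weekday advances by 5 (mod 7) from one leap year to the next four years later (or differs when a century non-leap intervenes).
Leap-day weekdays: 1952:Fri 1956:Wed 1960:Mon 1964:Sat✓ 1968:Thu 1972:Tue 1976:Sun 1980:Fri 1984:Wed 1988:Mon 1992:Sat✓ 1996:Thu 2000:Tue 2004:Sun 2008:Fri 2012:Wed 2016:Mon 2020:Sat✓ 2024:Thu 2028:Tue 2032:Sun 2036:Fri
Saturday: 1964, 1992, 2020 → 3.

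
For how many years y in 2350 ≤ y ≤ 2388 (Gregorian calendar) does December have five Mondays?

December has 31 days; it has five Mondays when Monday falls among the first (month-length − 28) days — i.e. when December 1 is one of Monday/Sunday/Saturday.
December 1 by year: 2350:Fri 2351:Sat✓ 2352:Mon✓ 2353:Tue 2354:Wed 2355:Thu 2356:Sat✓ 2357:Sun✓ 2358:Mon✓ 2359:Tue 2360:Thu 2361:Fri 2362:Sat✓ 2363:Sun✓ 2364:Tue …(9 more)… 2374:Sun✓ 2375:Mon✓ 2376:Wed 2377:Thu 2378:Fri 2379:Sat✓ 2380:Mon✓ 2381:Tue 2382:Wed 2383:Thu 2384:Sat✓ 2385:Sun✓ 2386:Mon✓ 2387:Tue 2388:Thu
Years with five Mondays: 2351, 2352, 2356, 2357, 2358, 2362, 2363, 2368, 2369, 2373, 2374, 2375, 2379, 2380, 2384, 2385, 2386 → 17.

17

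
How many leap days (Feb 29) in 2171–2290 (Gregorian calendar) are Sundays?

4

Leap years in 2171–2290: 29 of them.
Feb 29 weekday advances by 5 (mod 7) from one leap year to the next four years later (or differs when a century non-leap intervenes).
Leap-day weekdays: 2172:Sat 2176:Thu 2180:Tue 2184:Sun✓ 2188:Fri 2192:Wed 2196:Mon 2204:Wed 2208:Mon 2212:Sat 2216:Thu 2220:Tue 2224:Sun✓ …(3 more)… 2240:Sat 2244:Thu 2248:Tue 2252:Sun✓ 2256:Fri 2260:Wed 2264:Mon 2268:Sat 2272:Thu 2276:Tue 2280:Sun✓ 2284:Fri 2288:Wed
Sunday: 2184, 2224, 2252, 2280 → 4.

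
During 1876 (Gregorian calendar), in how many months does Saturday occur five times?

5

A month of length L has five Saturdays iff its first Saturday is on day ≤ L−28 (so day 1–3 in a 31-day month, 1–2 in a 30-day month, day 1 in a leap February).
Checking each month of 1876: Jan starts Sat (31d) ✓; Feb starts Tue (29d); Mar starts Wed (31d); Apr starts Sat (30d) ✓; May starts Mon (31d); Jun starts Thu (30d); Jul starts Sat (31d) ✓; Aug starts Tue (31d); Sep starts Fri (30d) ✓; Oct starts Sun (31d); Nov starts Wed (30d); Dec starts Fri (31d) ✓.
Five-Saturday months: January, April, July, September, December → 5.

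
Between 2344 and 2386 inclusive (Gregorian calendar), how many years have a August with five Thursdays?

19

August has 31 days; it has five Thursdays when Thursday falls among the first (month-length − 28) days — i.e. when August 1 is one of Thursday/Wednesday/Tuesday.
August 1 by year: 2344:Tue✓ 2345:Wed✓ 2346:Thu✓ 2347:Fri 2348:Sun 2349:Mon 2350:Tue✓ 2351:Wed✓ 2352:Fri 2353:Sat 2354:Sun 2355:Mon 2356:Wed✓ 2357:Thu✓ 2358:Fri …(13 more)… 2372:Tue✓ 2373:Wed✓ 2374:Thu✓ 2375:Fri 2376:Sun 2377:Mon 2378:Tue✓ 2379:Wed✓ 2380:Fri 2381:Sat 2382:Sun 2383:Mon 2384:Wed✓ 2385:Thu✓ 2386:Fri
Years with five Thursdays: 2344, 2345, 2346, 2350, 2351, 2356, 2357, 2361, 2362, 2363, 2367, 2368, 2372, 2373, 2374, 2378, 2379, 2384, 2385 → 19.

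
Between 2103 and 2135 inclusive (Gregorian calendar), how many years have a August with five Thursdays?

August has 31 days; it has five Thursdays when Thursday falls among the first (month-length − 28) days — i.e. when August 1 is one of Thursday/Wednesday/Tuesday.
August 1 by year: 2103:Wed✓ 2104:Fri 2105:Sat 2106:Sun 2107:Mon 2108:Wed✓ 2109:Thu✓ 2110:Fri 2111:Sat 2112:Mon 2113:Tue✓ 2114:Wed✓ 2115:Thu✓ 2116:Sat 2117:Sun …(3 more)… 2121:Fri 2122:Sat 2123:Sun 2124:Tue✓ 2125:Wed✓ 2126:Thu✓ 2127:Fri 2128:Sun 2129:Mon 2130:Tue✓ 2131:Wed✓ 2132:Fri 2133:Sat 2134:Sun 2135:Mon
Years with five Thursdays: 2103, 2108, 2109, 2113, 2114, 2115, 2119, 2120, 2124, 2125, 2126, 2130, 2131 → 13.

13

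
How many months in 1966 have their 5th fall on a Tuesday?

Check the 5th of each month of 1966: Jan 5: Wed, Feb 5: Sat, Mar 5: Sat, Apr 5: Tue, May 5: Thu, Jun 5: Sun, Jul 5: Tue, Aug 5: Fri, Sep 5: Mon, Oct 5: Wed, Nov 5: Sat, Dec 5: Mon.
Tuesday occurs in April, July — 2 months.

2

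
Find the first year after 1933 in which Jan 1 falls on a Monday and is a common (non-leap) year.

Jan 1 advances by 2 weekdays after a leap year and by 1 after a common year.
1933: Jan 1 is Sunday.
1934: Monday
1934 begins on a Monday and is a common year.

1934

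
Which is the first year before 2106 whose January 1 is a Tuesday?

Jan 1 advances by 2 weekdays after a leap year and by 1 after a common year.
2106: Jan 1 is Friday.
2105: Thursday
2104: Tuesday (leap)
2104 begins on a Tuesday

2104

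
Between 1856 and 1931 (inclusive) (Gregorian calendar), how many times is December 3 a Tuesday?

11

Track December 3's weekday year by year (advancing +1, or +2 across a Feb 29):
  1856: Wed  1857: Thu (+1)  1858: Fri (+1)  1859: Sat (+1)  1860: Mon (+2)
  1861: Tue (+1) ✓  1862: Wed (+1)  1863: Thu (+1)  1864: Sat (+2)  1865: Sun (+1)
  1866: Mon (+1)  1867: Tue (+1) ✓  1868: Thu (+2)  1869: Fri (+1)  … (48 more years) …
  1918: Tue (+1) ✓  1919: Wed (+1)  1920: Fri (+2)  1921: Sat (+1)  1922: Sun (+1)
  1923: Mon (+1)  1924: Wed (+2)  1925: Thu (+1)  1926: Fri (+1)  1927: Sat (+1)
  1928: Mon (+2)  1929: Tue (+1) ✓  1930: Wed (+1)  1931: Thu (+1)
Tuesday years: 1861, 1867, 1872, 1878, 1889, 1895, 1901, 1907, 1912, 1918, 1929 — 11 in total.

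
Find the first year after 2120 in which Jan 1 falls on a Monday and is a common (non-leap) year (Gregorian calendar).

Jan 1 advances by 2 weekdays after a leap year and by 1 after a common year.
2120: Jan 1 is Monday (leap).
2121: Wednesday
2122: Thursday
2123: Friday
2124: Saturday (leap)
2125: Monday
2125 begins on a Monday and is a common year.

2125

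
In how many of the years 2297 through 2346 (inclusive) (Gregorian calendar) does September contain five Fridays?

15

September has 30 days; it has five Fridays when Friday falls among the first (month-length − 28) days — i.e. when September 1 is one of Friday/Thursday.
September 1 by year: 2297:Wed 2298:Thu✓ 2299:Fri✓ 2300:Sat 2301:Sun 2302:Mon 2303:Tue 2304:Thu✓ 2305:Fri✓ 2306:Sat 2307:Sun 2308:Tue 2309:Wed 2310:Thu✓ 2311:Fri✓ …(20 more)… 2332:Thu✓ 2333:Fri✓ 2334:Sat 2335:Sun 2336:Tue 2337:Wed 2338:Thu✓ 2339:Fri✓ 2340:Sun 2341:Mon 2342:Tue 2343:Wed 2344:Fri✓ 2345:Sat 2346:Sun
Years with five Fridays: 2298, 2299, 2304, 2305, 2310, 2311, 2316, 2321, 2322, 2327, 2332, 2333, 2338, 2339, 2344 → 15.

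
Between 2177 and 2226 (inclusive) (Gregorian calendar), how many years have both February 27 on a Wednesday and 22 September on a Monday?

Check each year's weekday for February 27 and 22 September:
  2177: Thu/Mon  2178: Fri/Tue  2179: Sat/Wed  2180: Sun/Fri  2181: Tue/Sat  2182: Wed/Sun  2183: Thu/Mon  2184: Fri/Wed  2185: Sun/Thu  2186: Mon/Fri  2187: Tue/Sat  2188: Wed/Mon ✓  2189: Fri/Tue  2190: Sat/Wed  …(22 more)…  2213: Sat/Wed  2214: Sun/Thu  2215: Mon/Fri  2216: Tue/Sun  2217: Thu/Mon  2218: Fri/Tue  2219: Sat/Wed  2220: Sun/Fri  2221: Tue/Sat  2222: Wed/Sun  2223: Thu/Mon  2224: Fri/Wed  2225: Sun/Thu  2226: Mon/Fri
Both conditions hold in: 2188 — 1.

1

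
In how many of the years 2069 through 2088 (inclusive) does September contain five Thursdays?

5

September has 30 days; it has five Thursdays when Thursday falls among the first (month-length − 28) days — i.e. when September 1 is one of Thursday/Wednesday.
September 1 by year: 2069:Sun 2070:Mon 2071:Tue 2072:Thu✓ 2073:Fri 2074:Sat 2075:Sun 2076:Tue 2077:Wed✓ 2078:Thu✓ 2079:Fri 2080:Sun 2081:Mon 2082:Tue 2083:Wed✓ 2084:Fri 2085:Sat 2086:Sun 2087:Mon 2088:Wed✓
Years with five Thursdays: 2072, 2077, 2078, 2083, 2088 → 5.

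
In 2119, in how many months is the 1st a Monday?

Check the 1st of each month of 2119: Jan 1: Sun, Feb 1: Wed, Mar 1: Wed, Apr 1: Sat, May 1: Mon, Jun 1: Thu, Jul 1: Sat, Aug 1: Tue, Sep 1: Fri, Oct 1: Sun, Nov 1: Wed, Dec 1: Fri.
Monday occurs in May — 1 month.

1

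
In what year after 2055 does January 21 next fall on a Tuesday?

From one year to the next, a fixed date's weekday advances by 1, or by 2 when a Feb 29 lies between the two dates.
2055: January 21 is Thursday.
2056: Friday (+1)
2057: Sunday (+2)
2058: Monday (+1)
2059: Tuesday (+1)
January 21 falls on a Tuesday in 2059.

2059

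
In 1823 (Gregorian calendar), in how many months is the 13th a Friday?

1

Check the 13th of each month of 1823: Jan 13: Mon, Feb 13: Thu, Mar 13: Thu, Apr 13: Sun, May 13: Tue, Jun 13: Fri, Jul 13: Sun, Aug 13: Wed, Sep 13: Sat, Oct 13: Mon, Nov 13: Thu, Dec 13: Sat.
Friday occurs in June — 1 month.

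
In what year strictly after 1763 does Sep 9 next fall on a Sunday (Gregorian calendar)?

From one year to the next, a fixed date's weekday advances by 1, or by 2 when a Feb 29 lies between the two dates.
1763: September 9 is Friday.
1764: Sunday (+2)
Sep 9 falls on a Sunday in 1764.

1764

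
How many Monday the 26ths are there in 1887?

Check the 26th of each month of 1887: Jan 26: Wed, Feb 26: Sat, Mar 26: Sat, Apr 26: Tue, May 26: Thu, Jun 26: Sun, Jul 26: Tue, Aug 26: Fri, Sep 26: Mon, Oct 26: Wed, Nov 26: Sat, Dec 26: Mon.
Monday occurs in September, December — 2 months.

2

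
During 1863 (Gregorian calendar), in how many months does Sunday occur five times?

4

A month of length L has five Sundays iff its first Sunday is on day ≤ L−28 (so day 1–3 in a 31-day month, 1–2 in a 30-day month, day 1 in a leap February).
Checking each month of 1863: Jan starts Thu (31d); Feb starts Sun (28d); Mar starts Sun (31d) ✓; Apr starts Wed (30d); May starts Fri (31d) ✓; Jun starts Mon (30d); Jul starts Wed (31d); Aug starts Sat (31d) ✓; Sep starts Tue (30d); Oct starts Thu (31d); Nov starts Sun (30d) ✓; Dec starts Tue (31d).
Five-Sunday months: March, May, August, November → 4.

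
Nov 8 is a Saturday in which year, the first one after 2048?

From one year to the next, a fixed date's weekday advances by 1, or by 2 when a Feb 29 lies between the two dates.
2048: November 8 is Sunday.
2049: Monday (+1)
2050: Tuesday (+1)
2051: Wednesday (+1)
2052: Friday (+2)
2053: Saturday (+1)
Nov 8 falls on a Saturday in 2053.

2053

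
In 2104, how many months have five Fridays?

4

A month of length L has five Fridays iff its first Friday is on day ≤ L−28 (so day 1–3 in a 31-day month, 1–2 in a 30-day month, day 1 in a leap February).
Checking each month of 2104: Jan starts Tue (31d); Feb starts Fri (29d) ✓; Mar starts Sat (31d); Apr starts Tue (30d); May starts Thu (31d) ✓; Jun starts Sun (30d); Jul starts Tue (31d); Aug starts Fri (31d) ✓; Sep starts Mon (30d); Oct starts Wed (31d) ✓; Nov starts Sat (30d); Dec starts Mon (31d).
Five-Friday months: February, May, August, October → 4.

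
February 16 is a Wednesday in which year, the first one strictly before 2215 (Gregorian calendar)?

From one year to the next, a fixed date's weekday advances by 1, or by 2 when a Feb 29 lies between the two dates.
2215: February 16 is Thursday.
2214: Wednesday (−1)
February 16 falls on a Wednesday in 2214.

2214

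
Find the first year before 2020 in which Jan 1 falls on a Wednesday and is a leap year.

Jan 1 advances by 2 weekdays after a leap year and by 1 after a common year.
2020: Jan 1 is Wednesday (leap).
2019: Tuesday
2018: Monday
2017: Sunday
2016: Friday (leap)
2015: Thursday
2014: Wednesday
2013: Tuesday
2012: Sunday (leap)
2011: Saturday
2010: Friday
2009: Thursday
2008: Tuesday (leap)
2007: Monday
2006: Sunday
2005: Saturday
2004: Thursday (leap)
2003: Wednesday
2002: Tuesday
2001: Monday
2000: Saturday (leap)
1999: Friday
1998: Thursday
1997: Wednesday
1996: Monday (leap)
1995: Sunday
1994: Saturday
1993: Friday
1992: Wednesday (leap)
1992 begins on a Wednesday and is a leap year.

1992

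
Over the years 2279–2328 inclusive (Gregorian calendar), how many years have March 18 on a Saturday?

Track March 18's weekday year by year (advancing +1, or +2 across a Feb 29):
  2279: Tue  2280: Thu (+2)  2281: Fri (+1)  2282: Sat (+1) ✓  2283: Sun (+1)
  2284: Tue (+2)  2285: Wed (+1)  2286: Thu (+1)  2287: Fri (+1)  2288: Sun (+2)
  2289: Mon (+1)  2290: Tue (+1)  2291: Wed (+1)  2292: Fri (+2)  … (22 more years) …
  2315: Thu (+1)  2316: Sat (+2) ✓  2317: Sun (+1)  2318: Mon (+1)  2319: Tue (+1)
  2320: Thu (+2)  2321: Fri (+1)  2322: Sat (+1) ✓  2323: Sun (+1)  2324: Tue (+2)
  2325: Wed (+1)  2326: Thu (+1)  2327: Fri (+1)  2328: Sun (+2)
Saturday years: 2282, 2293, 2299, 2305, 2311, 2316, 2322 — 7 in total.

7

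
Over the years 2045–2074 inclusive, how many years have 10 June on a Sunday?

5

Track 10 June's weekday year by year (advancing +1, or +2 across a Feb 29):
  2045: Sat  2046: Sun (+1) ✓  2047: Mon (+1)  2048: Wed (+2)  2049: Thu (+1)
  2050: Fri (+1)  2051: Sat (+1)  2052: Mon (+2)  2053: Tue (+1)  2054: Wed (+1)
  2055: Thu (+1)  2056: Sat (+2)  2057: Sun (+1) ✓  2058: Mon (+1)  2059: Tue (+1)
  2060: Thu (+2)  2061: Fri (+1)  2062: Sat (+1)  2063: Sun (+1) ✓  2064: Tue (+2)
  2065: Wed (+1)  2066: Thu (+1)  2067: Fri (+1)  2068: Sun (+2) ✓  2069: Mon (+1)
  2070: Tue (+1)  2071: Wed (+1)  2072: Fri (+2)  2073: Sat (+1)  2074: Sun (+1) ✓
Sunday years: 2046, 2057, 2063, 2068, 2074 — 5 in total.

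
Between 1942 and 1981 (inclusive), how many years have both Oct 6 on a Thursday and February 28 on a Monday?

4

Check each year's weekday for Oct 6 and February 28:
  1942: Tue/Sat  1943: Wed/Sun  1944: Fri/Mon  1945: Sat/Wed  1946: Sun/Thu  1947: Mon/Fri  1948: Wed/Sat  1949: Thu/Mon ✓  1950: Fri/Tue  1951: Sat/Wed  1952: Mon/Thu  1953: Tue/Sat  1954: Wed/Sun  1955: Thu/Mon ✓  …(12 more)…  1968: Sun/Wed  1969: Mon/Fri  1970: Tue/Sat  1971: Wed/Sun  1972: Fri/Mon  1973: Sat/Wed  1974: Sun/Thu  1975: Mon/Fri  1976: Wed/Sat  1977: Thu/Mon ✓  1978: Fri/Tue  1979: Sat/Wed  1980: Mon/Thu  1981: Tue/Sat
Both conditions hold in: 1949, 1955, 1966, 1977 — 4.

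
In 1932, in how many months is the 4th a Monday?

Check the 4th of each month of 1932: Jan 4: Mon, Feb 4: Thu, Mar 4: Fri, Apr 4: Mon, May 4: Wed, Jun 4: Sat, Jul 4: Mon, Aug 4: Thu, Sep 4: Sun, Oct 4: Tue, Nov 4: Fri, Dec 4: Sun.
Monday occurs in January, April, July — 3 months.

3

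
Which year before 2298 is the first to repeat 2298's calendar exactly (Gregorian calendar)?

Two years share a calendar iff Jan 1 falls on the same weekday and both are leap or both are common. 2298: Jan 1 is Saturday, common year.
2297: Jan 1 Friday, common
2296: Jan 1 Wednesday, leap
2295: Jan 1 Tuesday, common
2294: Jan 1 Monday, common
2293: Jan 1 Sunday, common
2292: Jan 1 Friday, leap
2291: Jan 1 Thursday, common
2290: Jan 1 Wednesday, common
2289: Jan 1 Tuesday, common
2288: Jan 1 Sunday, leap
2287: Jan 1 Saturday, common
2287 matches on both conditions.

2287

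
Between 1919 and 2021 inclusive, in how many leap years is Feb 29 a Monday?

Leap years in 1919–2021: 26 of them.
Feb 29 weekday advances by 5 (mod 7) from one leap year to the next four years later (or differs when a century non-leap intervenes).
Leap-day weekdays: 1920:Sun 1924:Fri 1928:Wed 1932:Mon✓ 1936:Sat 1940:Thu 1944:Tue 1948:Sun 1952:Fri 1956:Wed 1960:Mon✓ 1964:Sat 1968:Thu 1972:Tue 1976:Sun 1980:Fri 1984:Wed 1988:Mon✓ 1992:Sat 1996:Thu 2000:Tue 2004:Sun 2008:Fri 2012:Wed 2016:Mon✓ 2020:Sat
Monday: 1932, 1960, 1988, 2016 → 4.

4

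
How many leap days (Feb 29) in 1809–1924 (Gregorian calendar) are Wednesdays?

Leap years in 1809–1924: 28 of them.
Feb 29 weekday advances by 5 (mod 7) from one leap year to the next four years later (or differs when a century non-leap intervenes).
Leap-day weekdays: 1812:Sat 1816:Thu 1820:Tue 1824:Sun 1828:Fri 1832:Wed✓ 1836:Mon 1840:Sat 1844:Thu 1848:Tue 1852:Sun 1856:Fri 1860:Wed✓ 1864:Mon 1868:Sat 1872:Thu 1876:Tue 1880:Sun 1884:Fri 1888:Wed✓ 1892:Mon 1896:Sat 1904:Mon 1908:Sat 1912:Thu 1916:Tue 1920:Sun 1924:Fri
Wednesday: 1832, 1860, 1888 → 3.

3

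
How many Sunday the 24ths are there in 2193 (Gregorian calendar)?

3

Check the 24th of each month of 2193: Jan 24: Thu, Feb 24: Sun, Mar 24: Sun, Apr 24: Wed, May 24: Fri, Jun 24: Mon, Jul 24: Wed, Aug 24: Sat, Sep 24: Tue, Oct 24: Thu, Nov 24: Sun, Dec 24: Tue.
Sunday occurs in February, March, November — 3 months.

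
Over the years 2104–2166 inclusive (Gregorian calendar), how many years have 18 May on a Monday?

Track 18 May's weekday year by year (advancing +1, or +2 across a Feb 29):
  2104: Sun  2105: Mon (+1) ✓  2106: Tue (+1)  2107: Wed (+1)  2108: Fri (+2)
  2109: Sat (+1)  2110: Sun (+1)  2111: Mon (+1) ✓  2112: Wed (+2)  2113: Thu (+1)
  2114: Fri (+1)  2115: Sat (+1)  2116: Mon (+2) ✓  2117: Tue (+1)  … (35 more years) …
  2153: Fri (+1)  2154: Sat (+1)  2155: Sun (+1)  2156: Tue (+2)  2157: Wed (+1)
  2158: Thu (+1)  2159: Fri (+1)  2160: Sun (+2)  2161: Mon (+1) ✓  2162: Tue (+1)
  2163: Wed (+1)  2164: Fri (+2)  2165: Sat (+1)  2166: Sun (+1)
Monday years: 2105, 2111, 2116, 2122, 2133, 2139, 2144, 2150, 2161 — 9 in total.

9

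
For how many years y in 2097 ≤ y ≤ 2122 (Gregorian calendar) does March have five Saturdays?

March has 31 days; it has five Saturdays when Saturday falls among the first (month-length − 28) days — i.e. when March 1 is one of Saturday/Friday/Thursday.
March 1 by year: 2097:Fri✓ 2098:Sat✓ 2099:Sun 2100:Mon 2101:Tue 2102:Wed 2103:Thu✓ 2104:Sat✓ 2105:Sun 2106:Mon 2107:Tue 2108:Thu✓ 2109:Fri✓ 2110:Sat✓ 2111:Sun 2112:Tue 2113:Wed 2114:Thu✓ 2115:Fri✓ 2116:Sun 2117:Mon 2118:Tue 2119:Wed 2120:Fri✓ 2121:Sat✓ 2122:Sun
Years with five Saturdays: 2097, 2098, 2103, 2104, 2108, 2109, 2110, 2114, 2115, 2120, 2121 → 11.

11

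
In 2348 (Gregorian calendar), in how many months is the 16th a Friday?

Check the 16th of each month of 2348: Jan 16: Fri, Feb 16: Mon, Mar 16: Tue, Apr 16: Fri, May 16: Sun, Jun 16: Wed, Jul 16: Fri, Aug 16: Mon, Sep 16: Thu, Oct 16: Sat, Nov 16: Tue, Dec 16: Thu.
Friday occurs in January, April, July — 3 months.

3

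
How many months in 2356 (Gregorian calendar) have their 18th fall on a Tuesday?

Check the 18th of each month of 2356: Jan 18: Wed, Feb 18: Sat, Mar 18: Sun, Apr 18: Wed, May 18: Fri, Jun 18: Mon, Jul 18: Wed, Aug 18: Sat, Sep 18: Tue, Oct 18: Thu, Nov 18: Sun, Dec 18: Tue.
Tuesday occurs in September, December — 2 months.

2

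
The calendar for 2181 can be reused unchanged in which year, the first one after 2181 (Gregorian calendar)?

Two years share a calendar iff Jan 1 falls on the same weekday and both are leap or both are common. 2181: Jan 1 is Monday, common year.
2182: Jan 1 Tuesday, common
2183: Jan 1 Wednesday, common
2184: Jan 1 Thursday, leap
2185: Jan 1 Saturday, common
2186: Jan 1 Sunday, common
2187: Jan 1 Monday, common
2187 matches on both conditions.

2187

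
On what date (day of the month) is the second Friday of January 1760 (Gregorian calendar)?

11

January 1, 1760 is a Tuesday, so the first Friday is the 4th.
The second Friday is 4 + 7 = 11.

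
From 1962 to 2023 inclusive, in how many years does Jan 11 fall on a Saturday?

9

Track Jan 11's weekday year by year (advancing +1, or +2 across a Feb 29):
  1962: Thu  1963: Fri (+1)  1964: Sat (+1) ✓  1965: Mon (+2)  1966: Tue (+1)
  1967: Wed (+1)  1968: Thu (+1)  1969: Sat (+2) ✓  1970: Sun (+1)  1971: Mon (+1)
  1972: Tue (+1)  1973: Thu (+2)  1974: Fri (+1)  1975: Sat (+1) ✓  … (34 more years) …
  2010: Mon (+1)  2011: Tue (+1)  2012: Wed (+1)  2013: Fri (+2)  2014: Sat (+1) ✓
  2015: Sun (+1)  2016: Mon (+1)  2017: Wed (+2)  2018: Thu (+1)  2019: Fri (+1)
  2020: Sat (+1) ✓  2021: Mon (+2)  2022: Tue (+1)  2023: Wed (+1)
Saturday years: 1964, 1969, 1975, 1986, 1992, 1997, 2003, 2014, 2020 — 9 in total.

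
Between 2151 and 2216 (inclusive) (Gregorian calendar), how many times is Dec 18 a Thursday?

9

Track Dec 18's weekday year by year (advancing +1, or +2 across a Feb 29):
  2151: Sat  2152: Mon (+2)  2153: Tue (+1)  2154: Wed (+1)  2155: Thu (+1) ✓
  2156: Sat (+2)  2157: Sun (+1)  2158: Mon (+1)  2159: Tue (+1)  2160: Thu (+2) ✓
  2161: Fri (+1)  2162: Sat (+1)  2163: Sun (+1)  2164: Tue (+2)  … (38 more years) …
  2203: Sun (+1)  2204: Tue (+2)  2205: Wed (+1)  2206: Thu (+1) ✓  2207: Fri (+1)
  2208: Sun (+2)  2209: Mon (+1)  2210: Tue (+1)  2211: Wed (+1)  2212: Fri (+2)
  2213: Sat (+1)  2214: Sun (+1)  2215: Mon (+1)  2216: Wed (+2)
Thursday years: 2155, 2160, 2166, 2177, 2183, 2188, 2194, 2200, 2206 — 9 in total.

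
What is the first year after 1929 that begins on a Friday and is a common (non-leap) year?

1937

Jan 1 advances by 2 weekdays after a leap year and by 1 after a common year.
1929: Jan 1 is Tuesday.
1930: Wednesday
1931: Thursday
1932: Friday (leap)
1933: Sunday
1934: Monday
1935: Tuesday
1936: Wednesday (leap)
1937: Friday
1937 begins on a Friday and is a common year.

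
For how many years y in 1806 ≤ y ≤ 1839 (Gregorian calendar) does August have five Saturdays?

August has 31 days; it has five Saturdays when Saturday falls among the first (month-length − 28) days — i.e. when August 1 is one of Saturday/Friday/Thursday.
August 1 by year: 1806:Fri✓ 1807:Sat✓ 1808:Mon 1809:Tue 1810:Wed 1811:Thu✓ 1812:Sat✓ 1813:Sun 1814:Mon 1815:Tue 1816:Thu✓ 1817:Fri✓ 1818:Sat✓ 1819:Sun 1820:Tue …(4 more)… 1825:Mon 1826:Tue 1827:Wed 1828:Fri✓ 1829:Sat✓ 1830:Sun 1831:Mon 1832:Wed 1833:Thu✓ 1834:Fri✓ 1835:Sat✓ 1836:Mon 1837:Tue 1838:Wed 1839:Thu✓
Years with five Saturdays: 1806, 1807, 1811, 1812, 1816, 1817, 1818, 1822, 1823, 1828, 1829, 1833, 1834, 1835, 1839 → 15.

15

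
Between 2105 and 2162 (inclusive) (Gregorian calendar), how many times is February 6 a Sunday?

Track February 6's weekday year by year (advancing +1, or +2 across a Feb 29):
  2105: Fri  2106: Sat (+1)  2107: Sun (+1) ✓  2108: Mon (+1)  2109: Wed (+2)
  2110: Thu (+1)  2111: Fri (+1)  2112: Sat (+1)  2113: Mon (+2)  2114: Tue (+1)
  2115: Wed (+1)  2116: Thu (+1)  2117: Sat (+2)  2118: Sun (+1) ✓  … (30 more years) …
  2149: Thu (+2)  2150: Fri (+1)  2151: Sat (+1)  2152: Sun (+1) ✓  2153: Tue (+2)
  2154: Wed (+1)  2155: Thu (+1)  2156: Fri (+1)  2157: Sun (+2) ✓  2158: Mon (+1)
  2159: Tue (+1)  2160: Wed (+1)  2161: Fri (+2)  2162: Sat (+1)
Sunday years: 2107, 2118, 2124, 2129, 2135, 2146, 2152, 2157 — 8 in total.

8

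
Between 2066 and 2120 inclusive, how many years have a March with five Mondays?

23

March has 31 days; it has five Mondays when Monday falls among the first (month-length − 28) days — i.e. when March 1 is one of Monday/Sunday/Saturday.
March 1 by year: 2066:Mon✓ 2067:Tue 2068:Thu 2069:Fri 2070:Sat✓ 2071:Sun✓ 2072:Tue 2073:Wed 2074:Thu 2075:Fri 2076:Sun✓ 2077:Mon✓ 2078:Tue 2079:Wed 2080:Fri …(25 more)… 2106:Mon✓ 2107:Tue 2108:Thu 2109:Fri 2110:Sat✓ 2111:Sun✓ 2112:Tue 2113:Wed 2114:Thu 2115:Fri 2116:Sun✓ 2117:Mon✓ 2118:Tue 2119:Wed 2120:Fri
Years with five Mondays: 2066, 2070, 2071, 2076, 2077, 2081, 2082, 2083, 2087, 2088, 2092, 2093, 2094, 2098, 2099, 2100, 2104, 2105, 2106, 2110, 2111, 2116, 2117 → 23.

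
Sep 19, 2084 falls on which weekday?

January 1, 2084 is a Saturday.
September 19 is day 263 of the year, i.e. 262 days after Jan 1.
262 mod 7 = 3, so advance 3 weekdays from Saturday: Tuesday.

Tuesday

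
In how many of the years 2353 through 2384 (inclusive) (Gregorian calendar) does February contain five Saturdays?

February has 28 days (29 in leap years); it has five Saturdays when Saturday falls among the first (month-length − 28) days — i.e. when February 1 is Saturday in a leap year (never in a common year).
February 1 by year: 2353:Sun 2354:Mon 2355:Tue 2356:Wed 2357:Fri 2358:Sat 2359:Sun 2360:Mon 2361:Wed 2362:Thu 2363:Fri 2364:Sat✓ 2365:Mon 2366:Tue 2367:Wed 2368:Thu 2369:Sat 2370:Sun 2371:Mon 2372:Tue 2373:Thu 2374:Fri 2375:Sat 2376:Sun 2377:Tue 2378:Wed 2379:Thu 2380:Fri 2381:Sun 2382:Mon 2383:Tue 2384:Wed
Years with five Saturdays: 2364 → 1.

1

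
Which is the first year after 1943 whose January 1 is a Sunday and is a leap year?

Jan 1 advances by 2 weekdays after a leap year and by 1 after a common year.
1943: Jan 1 is Friday.
1944: Saturday (leap)
1945: Monday
1946: Tuesday
1947: Wednesday
1948: Thursday (leap)
1949: Saturday
1950: Sunday
1951: Monday
1952: Tuesday (leap)
1953: Thursday
1954: Friday
1955: Saturday
1956: Sunday (leap)
1956 begins on a Sunday and is a leap year.

1956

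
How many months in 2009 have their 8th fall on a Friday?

1

Check the 8th of each month of 2009: Jan 8: Thu, Feb 8: Sun, Mar 8: Sun, Apr 8: Wed, May 8: Fri, Jun 8: Mon, Jul 8: Wed, Aug 8: Sat, Sep 8: Tue, Oct 8: Thu, Nov 8: Sun, Dec 8: Tue.
Friday occurs in May — 1 month.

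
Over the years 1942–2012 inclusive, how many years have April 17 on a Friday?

Track April 17's weekday year by year (advancing +1, or +2 across a Feb 29):
  1942: Fri ✓  1943: Sat (+1)  1944: Mon (+2)  1945: Tue (+1)  1946: Wed (+1)
  1947: Thu (+1)  1948: Sat (+2)  1949: Sun (+1)  1950: Mon (+1)  1951: Tue (+1)
  1952: Thu (+2)  1953: Fri (+1) ✓  1954: Sat (+1)  1955: Sun (+1)  … (43 more years) …
  1999: Sat (+1)  2000: Mon (+2)  2001: Tue (+1)  2002: Wed (+1)  2003: Thu (+1)
  2004: Sat (+2)  2005: Sun (+1)  2006: Mon (+1)  2007: Tue (+1)  2008: Thu (+2)
  2009: Fri (+1) ✓  2010: Sat (+1)  2011: Sun (+1)  2012: Tue (+2)
Friday years: 1942, 1953, 1959, 1964, 1970, 1981, 1987, 1992, 1998, 2009 — 10 in total.

10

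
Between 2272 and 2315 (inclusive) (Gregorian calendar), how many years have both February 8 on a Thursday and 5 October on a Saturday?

2

Check each year's weekday for February 8 and 5 October:
  2272: Thu/Sat ✓  2273: Sat/Sun  2274: Sun/Mon  2275: Mon/Tue  2276: Tue/Thu  2277: Thu/Fri  2278: Fri/Sat  2279: Sat/Sun  2280: Sun/Tue  2281: Tue/Wed  2282: Wed/Thu  2283: Thu/Fri  2284: Fri/Sun  2285: Sun/Mon  …(16 more)…  2302: Sat/Sun  2303: Sun/Mon  2304: Mon/Wed  2305: Wed/Thu  2306: Thu/Fri  2307: Fri/Sat  2308: Sat/Mon  2309: Mon/Tue  2310: Tue/Wed  2311: Wed/Thu  2312: Thu/Sat ✓  2313: Sat/Sun  2314: Sun/Mon  2315: Mon/Tue
Both conditions hold in: 2272, 2312 — 2.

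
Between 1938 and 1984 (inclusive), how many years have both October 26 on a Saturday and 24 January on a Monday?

Check each year's weekday for October 26 and 24 January:
  1938: Wed/Mon  1939: Thu/Tue  1940: Sat/Wed  1941: Sun/Fri  1942: Mon/Sat  1943: Tue/Sun  1944: Thu/Mon  1945: Fri/Wed  1946: Sat/Thu  1947: Sun/Fri  1948: Tue/Sat  1949: Wed/Mon  1950: Thu/Tue  1951: Fri/Wed  …(19 more)…  1971: Tue/Sun  1972: Thu/Mon  1973: Fri/Wed  1974: Sat/Thu  1975: Sun/Fri  1976: Tue/Sat  1977: Wed/Mon  1978: Thu/Tue  1979: Fri/Wed  1980: Sun/Thu  1981: Mon/Sat  1982: Tue/Sun  1983: Wed/Mon  1984: Fri/Tue
Both conditions hold in: no year — 0.

0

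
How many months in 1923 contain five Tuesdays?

4

A month of length L has five Tuesdays iff its first Tuesday is on day ≤ L−28 (so day 1–3 in a 31-day month, 1–2 in a 30-day month, day 1 in a leap February).
Checking each month of 1923: Jan starts Mon (31d) ✓; Feb starts Thu (28d); Mar starts Thu (31d); Apr starts Sun (30d); May starts Tue (31d) ✓; Jun starts Fri (30d); Jul starts Sun (31d) ✓; Aug starts Wed (31d); Sep starts Sat (30d); Oct starts Mon (31d) ✓; Nov starts Thu (30d); Dec starts Sat (31d).
Five-Tuesday months: January, May, July, October → 4.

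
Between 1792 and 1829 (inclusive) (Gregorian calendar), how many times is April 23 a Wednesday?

Track April 23's weekday year by year (advancing +1, or +2 across a Feb 29):
  1792: Mon  1793: Tue (+1)  1794: Wed (+1) ✓  1795: Thu (+1)  1796: Sat (+2)
  1797: Sun (+1)  1798: Mon (+1)  1799: Tue (+1)  1800: Wed (+1) ✓  1801: Thu (+1)
  1802: Fri (+1)  1803: Sat (+1)  1804: Mon (+2)  1805: Tue (+1)  … (10 more years) …
  1816: Tue (+2)  1817: Wed (+1) ✓  1818: Thu (+1)  1819: Fri (+1)  1820: Sun (+2)
  1821: Mon (+1)  1822: Tue (+1)  1823: Wed (+1) ✓  1824: Fri (+2)  1825: Sat (+1)
  1826: Sun (+1)  1827: Mon (+1)  1828: Wed (+2) ✓  1829: Thu (+1)
Wednesday years: 1794, 1800, 1806, 1817, 1823, 1828 — 6 in total.

6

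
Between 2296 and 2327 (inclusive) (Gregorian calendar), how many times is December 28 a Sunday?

4

Track December 28's weekday year by year (advancing +1, or +2 across a Feb 29):
  2296: Mon  2297: Tue (+1)  2298: Wed (+1)  2299: Thu (+1)  2300: Fri (+1)
  2301: Sat (+1)  2302: Sun (+1) ✓  2303: Mon (+1)  2304: Wed (+2)  2305: Thu (+1)
  2306: Fri (+1)  2307: Sat (+1)  2308: Mon (+2)  2309: Tue (+1)  … (4 more years) …
  2314: Mon (+1)  2315: Tue (+1)  2316: Thu (+2)  2317: Fri (+1)  2318: Sat (+1)
  2319: Sun (+1) ✓  2320: Tue (+2)  2321: Wed (+1)  2322: Thu (+1)  2323: Fri (+1)
  2324: Sun (+2) ✓  2325: Mon (+1)  2326: Tue (+1)  2327: Wed (+1)
Sunday years: 2302, 2313, 2319, 2324 — 4 in total.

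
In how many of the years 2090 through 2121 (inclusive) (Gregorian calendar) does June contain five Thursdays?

June has 30 days; it has five Thursdays when Thursday falls among the first (month-length − 28) days — i.e. when June 1 is one of Thursday/Wednesday.
June 1 by year: 2090:Thu✓ 2091:Fri 2092:Sun 2093:Mon 2094:Tue 2095:Wed✓ 2096:Fri 2097:Sat 2098:Sun 2099:Mon 2100:Tue 2101:Wed✓ 2102:Thu✓ 2103:Fri 2104:Sun 2105:Mon 2106:Tue 2107:Wed✓ 2108:Fri 2109:Sat 2110:Sun 2111:Mon 2112:Wed✓ 2113:Thu✓ 2114:Fri 2115:Sat 2116:Mon 2117:Tue 2118:Wed✓ 2119:Thu✓ 2120:Sat 2121:Sun
Years with five Thursdays: 2090, 2095, 2101, 2102, 2107, 2112, 2113, 2118, 2119 → 9.

9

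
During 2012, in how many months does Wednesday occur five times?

4

A month of length L has five Wednesdays iff its first Wednesday is on day ≤ L−28 (so day 1–3 in a 31-day month, 1–2 in a 30-day month, day 1 in a leap February).
Checking each month of 2012: Jan starts Sun (31d); Feb starts Wed (29d) ✓; Mar starts Thu (31d); Apr starts Sun (30d); May starts Tue (31d) ✓; Jun starts Fri (30d); Jul starts Sun (31d); Aug starts Wed (31d) ✓; Sep starts Sat (30d); Oct starts Mon (31d) ✓; Nov starts Thu (30d); Dec starts Sat (31d).
Five-Wednesday months: February, May, August, October → 4.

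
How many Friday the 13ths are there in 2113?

Check the 13th of each month of 2113: Jan 13: Fri, Feb 13: Mon, Mar 13: Mon, Apr 13: Thu, May 13: Sat, Jun 13: Tue, Jul 13: Thu, Aug 13: Sun, Sep 13: Wed, Oct 13: Fri, Nov 13: Mon, Dec 13: Wed.
Friday occurs in January, October — 2 months.

2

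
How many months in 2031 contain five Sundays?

4

A month of length L has five Sundays iff its first Sunday is on day ≤ L−28 (so day 1–3 in a 31-day month, 1–2 in a 30-day month, day 1 in a leap February).
Checking each month of 2031: Jan starts Wed (31d); Feb starts Sat (28d); Mar starts Sat (31d) ✓; Apr starts Tue (30d); May starts Thu (31d); Jun starts Sun (30d) ✓; Jul starts Tue (31d); Aug starts Fri (31d) ✓; Sep starts Mon (30d); Oct starts Wed (31d); Nov starts Sat (30d) ✓; Dec starts Mon (31d).
Five-Sunday months: March, June, August, November → 4.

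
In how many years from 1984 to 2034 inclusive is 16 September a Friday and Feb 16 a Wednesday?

5

Check each year's weekday for 16 September and Feb 16:
  1984: Sun/Thu  1985: Mon/Sat  1986: Tue/Sun  1987: Wed/Mon  1988: Fri/Tue  1989: Sat/Thu  1990: Sun/Fri  1991: Mon/Sat  1992: Wed/Sun  1993: Thu/Tue  1994: Fri/Wed ✓  1995: Sat/Thu  1996: Mon/Fri  1997: Tue/Sun  …(23 more)…  2021: Thu/Tue  2022: Fri/Wed ✓  2023: Sat/Thu  2024: Mon/Fri  2025: Tue/Sun  2026: Wed/Mon  2027: Thu/Tue  2028: Sat/Wed  2029: Sun/Fri  2030: Mon/Sat  2031: Tue/Sun  2032: Thu/Mon  2033: Fri/Wed ✓  2034: Sat/Thu
Both conditions hold in: 1994, 2005, 2011, 2022, 2033 — 5.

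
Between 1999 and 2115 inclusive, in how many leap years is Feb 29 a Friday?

Leap years in 1999–2115: 28 of them.
Feb 29 weekday advances by 5 (mod 7) from one leap year to the next four years later (or differs when a century non-leap intervenes).
Leap-day weekdays: 2000:Tue 2004:Sun 2008:Fri✓ 2012:Wed 2016:Mon 2020:Sat 2024:Thu 2028:Tue 2032:Sun 2036:Fri✓ 2040:Wed 2044:Mon 2048:Sat 2052:Thu 2056:Tue 2060:Sun 2064:Fri✓ 2068:Wed 2072:Mon 2076:Sat 2080:Thu 2084:Tue 2088:Sun 2092:Fri✓ 2096:Wed 2104:Fri✓ 2108:Wed 2112:Mon
Friday: 2008, 2036, 2064, 2092, 2104 → 5.

5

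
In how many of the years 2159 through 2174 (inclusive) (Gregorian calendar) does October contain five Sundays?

October has 31 days; it has five Sundays when Sunday falls among the first (month-length − 28) days — i.e. when October 1 is one of Sunday/Saturday/Friday.
October 1 by year: 2159:Mon 2160:Wed 2161:Thu 2162:Fri✓ 2163:Sat✓ 2164:Mon 2165:Tue 2166:Wed 2167:Thu 2168:Sat✓ 2169:Sun✓ 2170:Mon 2171:Tue 2172:Thu 2173:Fri✓ 2174:Sat✓
Years with five Sundays: 2162, 2163, 2168, 2169, 2173, 2174 → 6.

6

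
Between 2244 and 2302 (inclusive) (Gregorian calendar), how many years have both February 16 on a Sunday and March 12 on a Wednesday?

7

Check each year's weekday for February 16 and March 12:
  2244: Fri/Tue  2245: Sun/Wed ✓  2246: Mon/Thu  2247: Tue/Fri  2248: Wed/Sun  2249: Fri/Mon  2250: Sat/Tue  2251: Sun/Wed ✓  2252: Mon/Fri  2253: Wed/Sat  2254: Thu/Sun  2255: Fri/Mon  2256: Sat/Wed  2257: Mon/Thu  …(31 more)…  2289: Sat/Tue  2290: Sun/Wed ✓  2291: Mon/Thu  2292: Tue/Sat  2293: Thu/Sun  2294: Fri/Mon  2295: Sat/Tue  2296: Sun/Thu  2297: Tue/Fri  2298: Wed/Sat  2299: Thu/Sun  2300: Fri/Mon  2301: Sat/Tue  2302: Sun/Wed ✓
Both conditions hold in: 2245, 2251, 2262, 2273, 2279, 2290, 2302 — 7.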